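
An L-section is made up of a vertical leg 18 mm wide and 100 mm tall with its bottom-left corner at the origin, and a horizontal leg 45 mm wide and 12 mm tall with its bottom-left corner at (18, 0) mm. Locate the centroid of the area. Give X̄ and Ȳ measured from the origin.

X̄ = 16.27 mm, Ȳ = 39.85 mm

vertical leg: A = 18 × 100 = 1800.00, centroid at (9.00, 50.00).
horizontal leg: A = 45 × 12 = 540.00, centroid at (40.50, 6.00).
ΣA = 2340.00 mm²
ΣAX̄ = (1800.00)(9.00) + (540.00)(40.50) = 38070.00 mm³
ΣAȲ = (1800.00)(50.00) + (540.00)(6.00) = 93240.00 mm³
X̄ = 38070.00 / 2340.00 = 16.27 mm
Ȳ = 93240.00 / 2340.00 = 39.85 mm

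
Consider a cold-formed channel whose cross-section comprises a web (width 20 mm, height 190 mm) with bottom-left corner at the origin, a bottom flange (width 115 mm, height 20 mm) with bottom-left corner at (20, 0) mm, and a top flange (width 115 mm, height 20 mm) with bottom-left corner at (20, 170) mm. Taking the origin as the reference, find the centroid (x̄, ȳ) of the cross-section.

Part | A | x̄ᵢ | ȳᵢ | A·x̄ᵢ | A·ȳᵢ
web | 3800.00 | 10.00 | 95.00 | 38000.00 | 361000.00
bottom flange | 2300.00 | 77.50 | 10.00 | 178250.00 | 23000.00
top flange | 2300.00 | 77.50 | 180.00 | 178250.00 | 414000.00
Σ | 8400.00 |  |  | 394500.00 | 798000.00
x̄ = 394500.00 / 8400.00 = 46.96 mm
ȳ = 798000.00 / 8400.00 = 95.00 mm

x̄ = 46.96 mm, ȳ = 95.00 mm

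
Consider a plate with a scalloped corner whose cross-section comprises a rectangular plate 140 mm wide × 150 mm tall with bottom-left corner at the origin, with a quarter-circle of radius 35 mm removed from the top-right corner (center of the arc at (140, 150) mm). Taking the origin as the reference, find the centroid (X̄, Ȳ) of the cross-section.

plate: A = 140 × 150 = 21000.00, centroid at (70.00, 75.00).
removed quarter-circle: A = −¼π·35² = -962.11, centroid at (125.15, 135.15).
ΣA = 20037.89 mm², ΣAX̄ = 1349595.88 mm³, ΣAȲ = 1444974.75 mm³.
X̄ = 1349595.88/20037.89 = 67.35 mm; Ȳ = 1444974.75/20037.89 = 72.11 mm.

X̄ = 67.35 mm, Ȳ = 72.11 mm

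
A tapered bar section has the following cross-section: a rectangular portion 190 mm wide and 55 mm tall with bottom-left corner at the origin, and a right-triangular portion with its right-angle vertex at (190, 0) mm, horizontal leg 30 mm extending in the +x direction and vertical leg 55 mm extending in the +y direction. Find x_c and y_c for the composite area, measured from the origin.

rectangular portion: A = 190 × 55 = 10450.00, centroid at (95.00, 27.50).
triangular portion: A = ½·30·55 = 825.00, centroid at (200.00, 18.33).
ΣA = 11275.00 mm²
ΣAx_c = (10450.00)(95.00) + (825.00)(200.00) = 1157750.00 mm³
ΣAy_c = (10450.00)(27.50) + (825.00)(18.33) = 302500.00 mm³
x_c = 1157750.00 / 11275.00 = 102.68 mm
y_c = 302500.00 / 11275.00 = 26.83 mm

x_c = 102.68 mm, y_c = 26.83 mm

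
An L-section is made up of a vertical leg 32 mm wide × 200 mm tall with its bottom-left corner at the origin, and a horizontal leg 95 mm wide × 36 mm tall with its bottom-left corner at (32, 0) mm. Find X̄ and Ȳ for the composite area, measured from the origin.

X̄ = 38.12 mm, Ȳ = 71.44 mm

vertical leg: A = 32 × 200 = 6400.00, centroid at (16.00, 100.00).
horizontal leg: A = 95 × 36 = 3420.00, centroid at (79.50, 18.00).
ΣA = 9820.00 mm²
ΣAX̄ = (6400.00)(16.00) + (3420.00)(79.50) = 374290.00 mm³
ΣAȲ = (6400.00)(100.00) + (3420.00)(18.00) = 701560.00 mm³
X̄ = 374290.00 / 9820.00 = 38.12 mm
Ȳ = 701560.00 / 9820.00 = 71.44 mm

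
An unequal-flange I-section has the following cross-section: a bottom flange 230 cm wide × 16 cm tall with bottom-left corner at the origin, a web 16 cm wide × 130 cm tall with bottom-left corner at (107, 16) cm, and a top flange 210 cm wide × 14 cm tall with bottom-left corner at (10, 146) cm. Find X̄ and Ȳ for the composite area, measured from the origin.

X̄ = 115.00 cm, Ȳ = 74.45 cm

bottom flange: A = 230 × 16 = 3680.00, centroid at (115.00, 8.00).
web: A = 16 × 130 = 2080.00, centroid at (115.00, 81.00).
top flange: A = 210 × 14 = 2940.00, centroid at (115.00, 153.00).
ΣA = 8700.00 cm², ΣAX̄ = 1000500.00 cm³, ΣAȲ = 647740.00 cm³.
X̄ = 1000500.00/8700.00 = 115.00 cm; Ȳ = 647740.00/8700.00 = 74.45 cm.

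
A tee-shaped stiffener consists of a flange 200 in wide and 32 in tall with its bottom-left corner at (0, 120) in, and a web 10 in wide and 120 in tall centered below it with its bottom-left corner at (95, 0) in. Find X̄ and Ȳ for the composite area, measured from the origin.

X̄ = 100.00 in, Ȳ = 124.00 in

Part | A | x̄ᵢ | ȳᵢ | A·x̄ᵢ | A·ȳᵢ
web | 1200.00 | 100.00 | 60.00 | 120000.00 | 72000.00
flange | 6400.00 | 100.00 | 136.00 | 640000.00 | 870400.00
Σ | 7600.00 |  |  | 760000.00 | 942400.00
X̄ = 760000.00 / 7600.00 = 100.00 in
Ȳ = 942400.00 / 7600.00 = 124.00 in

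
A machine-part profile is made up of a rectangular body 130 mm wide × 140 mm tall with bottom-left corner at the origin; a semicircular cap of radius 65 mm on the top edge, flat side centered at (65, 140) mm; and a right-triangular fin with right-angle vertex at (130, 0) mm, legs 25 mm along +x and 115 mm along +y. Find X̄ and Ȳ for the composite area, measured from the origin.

rectangular body: A = 130 × 140 = 18200.00, centroid at (65.00, 70.00).
semicircular top: A = ½π·65² = 6636.61, centroid at (65.00, 167.59).
triangular fin: A = ½·25·115 = 1437.50, centroid at (138.33, 38.33).
ΣA = 26274.11 mm²
ΣAX̄ = (18200.00)(65.00) + (6636.61)(65.00) + (1437.50)(138.33) = 1813234.11 mm³
ΣAȲ = (18200.00)(70.00) + (6636.61)(167.59) + (1437.50)(38.33) = 2441313.53 mm³
X̄ = 1813234.11 / 26274.11 = 69.01 mm
Ȳ = 2441313.53 / 26274.11 = 92.92 mm

X̄ = 69.01 mm, Ȳ = 92.92 mm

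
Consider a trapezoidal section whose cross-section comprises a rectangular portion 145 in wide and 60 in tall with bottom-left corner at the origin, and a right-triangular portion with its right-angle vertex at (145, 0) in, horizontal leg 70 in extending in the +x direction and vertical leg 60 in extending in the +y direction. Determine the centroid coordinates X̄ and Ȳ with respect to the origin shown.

X̄ = 91.13 in, Ȳ = 28.06 in

rectangular portion: A = 145 × 60 = 8700.00, centroid at (72.50, 30.00).
triangular portion: A = ½·70·60 = 2100.00, centroid at (168.33, 20.00).
ΣA = 10800.00 in², ΣAX̄ = 984250.00 in³, ΣAȲ = 303000.00 in³.
X̄ = 984250.00/10800.00 = 91.13 in; Ȳ = 303000.00/10800.00 = 28.06 in.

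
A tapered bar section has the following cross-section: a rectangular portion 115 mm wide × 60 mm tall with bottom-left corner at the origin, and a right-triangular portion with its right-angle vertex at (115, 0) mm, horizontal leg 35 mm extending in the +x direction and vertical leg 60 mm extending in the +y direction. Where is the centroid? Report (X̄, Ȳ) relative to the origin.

rectangular portion: A = 115 × 60 = 6900.00, centroid at (57.50, 30.00).
triangular portion: A = ½·35·60 = 1050.00, centroid at (126.67, 20.00).
ΣA = 7950.00 mm², ΣAX̄ = 529750.00 mm³, ΣAȲ = 228000.00 mm³.
X̄ = 529750.00/7950.00 = 66.64 mm; Ȳ = 228000.00/7950.00 = 28.68 mm.

X̄ = 66.64 mm, Ȳ = 28.68 mm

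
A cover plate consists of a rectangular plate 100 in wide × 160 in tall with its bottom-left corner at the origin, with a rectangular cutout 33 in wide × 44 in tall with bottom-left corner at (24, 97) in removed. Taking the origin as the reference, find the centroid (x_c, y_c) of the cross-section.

x_c = 50.95 in, y_c = 76.11 in

plate: A = 100 × 160 = 16000.00, centroid at (50.00, 80.00).
hole: A = −(33 × 44) = -1452.00, centroid at (40.50, 119.00).
ΣA = 14548.00 in²
ΣAx_c = (16000.00)(50.00) + (-1452.00)(40.50) = 741194.00 in³
ΣAy_c = (16000.00)(80.00) + (-1452.00)(119.00) = 1107212.00 in³
x_c = 741194.00 / 14548.00 = 50.95 in
y_c = 1107212.00 / 14548.00 = 76.11 in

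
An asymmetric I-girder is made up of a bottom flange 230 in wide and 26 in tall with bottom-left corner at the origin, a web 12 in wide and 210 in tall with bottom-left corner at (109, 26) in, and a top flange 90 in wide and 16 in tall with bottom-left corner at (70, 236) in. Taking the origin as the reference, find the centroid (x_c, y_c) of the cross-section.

x_c = 115.00 in, y_c = 76.38 in

bottom flange: A = 230 × 26 = 5980.00, centroid at (115.00, 13.00).
web: A = 12 × 210 = 2520.00, centroid at (115.00, 131.00).
top flange: A = 90 × 16 = 1440.00, centroid at (115.00, 244.00).
ΣA = 9940.00 in²
ΣAx_c = (5980.00)(115.00) + (2520.00)(115.00) + (1440.00)(115.00) = 1143100.00 in³
ΣAy_c = (5980.00)(13.00) + (2520.00)(131.00) + (1440.00)(244.00) = 759220.00 in³
x_c = 1143100.00 / 9940.00 = 115.00 in
y_c = 759220.00 / 9940.00 = 76.38 in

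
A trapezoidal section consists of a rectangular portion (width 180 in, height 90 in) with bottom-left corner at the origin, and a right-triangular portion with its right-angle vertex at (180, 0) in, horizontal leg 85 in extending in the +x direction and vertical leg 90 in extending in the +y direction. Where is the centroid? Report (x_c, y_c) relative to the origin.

Part | A | x̄ᵢ | ȳᵢ | A·x̄ᵢ | A·ȳᵢ
rectangular portion | 16200.00 | 90.00 | 45.00 | 1458000.00 | 729000.00
triangular portion | 3825.00 | 208.33 | 30.00 | 796875.00 | 114750.00
Σ | 20025.00 |  |  | 2254875.00 | 843750.00
x_c = 2254875.00 / 20025.00 = 112.60 in
y_c = 843750.00 / 20025.00 = 42.13 in

x_c = 112.60 in, y_c = 42.13 in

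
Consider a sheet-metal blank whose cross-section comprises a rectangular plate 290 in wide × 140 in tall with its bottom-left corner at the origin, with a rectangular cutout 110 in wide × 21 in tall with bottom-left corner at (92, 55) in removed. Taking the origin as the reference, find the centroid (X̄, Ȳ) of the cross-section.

X̄ = 144.88 in, Ȳ = 70.27 in

plate: A = 290 × 140 = 40600.00, centroid at (145.00, 70.00).
hole: A = −(110 × 21) = -2310.00, centroid at (147.00, 65.50).
ΣA = 38290.00 in², ΣAX̄ = 5547430.00 in³, ΣAȲ = 2690695.00 in³.
X̄ = 5547430.00/38290.00 = 144.88 in; Ȳ = 2690695.00/38290.00 = 70.27 in.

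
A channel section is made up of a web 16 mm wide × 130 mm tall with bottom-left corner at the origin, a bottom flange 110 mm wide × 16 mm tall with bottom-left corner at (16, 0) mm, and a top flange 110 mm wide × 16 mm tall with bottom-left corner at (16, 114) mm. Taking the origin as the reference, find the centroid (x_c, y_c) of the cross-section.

x_c = 47.60 mm, y_c = 65.00 mm

Part | A | x̄ᵢ | ȳᵢ | A·x̄ᵢ | A·ȳᵢ
web | 2080.00 | 8.00 | 65.00 | 16640.00 | 135200.00
bottom flange | 1760.00 | 71.00 | 8.00 | 124960.00 | 14080.00
top flange | 1760.00 | 71.00 | 122.00 | 124960.00 | 214720.00
Σ | 5600.00 |  |  | 266560.00 | 364000.00
x_c = 266560.00 / 5600.00 = 47.60 mm
y_c = 364000.00 / 5600.00 = 65.00 mm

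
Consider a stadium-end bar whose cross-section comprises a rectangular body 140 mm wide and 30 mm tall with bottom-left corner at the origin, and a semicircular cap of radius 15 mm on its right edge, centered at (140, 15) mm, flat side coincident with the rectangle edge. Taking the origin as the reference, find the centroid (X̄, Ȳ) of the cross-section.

Part | A | x̄ᵢ | ȳᵢ | A·x̄ᵢ | A·ȳᵢ
rectangular body | 4200.00 | 70.00 | 15.00 | 294000.00 | 63000.00
semicircular end | 353.43 | 146.37 | 15.00 | 51730.08 | 5301.44
Σ | 4553.43 |  |  | 345730.08 | 68301.44
X̄ = 345730.08 / 4553.43 = 75.93 mm
Ȳ = 68301.44 / 4553.43 = 15.00 mm

X̄ = 75.93 mm, Ȳ = 15.00 mm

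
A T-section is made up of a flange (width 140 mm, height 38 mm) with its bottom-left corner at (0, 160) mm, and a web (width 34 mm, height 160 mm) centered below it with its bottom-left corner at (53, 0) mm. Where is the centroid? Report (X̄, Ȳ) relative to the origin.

web: A = 34 × 160 = 5440.00, centroid at (70.00, 80.00).
flange: A = 140 × 38 = 5320.00, centroid at (70.00, 179.00).
ΣA = 10760.00 mm²
ΣAX̄ = (5440.00)(70.00) + (5320.00)(70.00) = 753200.00 mm³
ΣAȲ = (5440.00)(80.00) + (5320.00)(179.00) = 1387480.00 mm³
X̄ = 753200.00 / 10760.00 = 70.00 mm
Ȳ = 1387480.00 / 10760.00 = 128.95 mm

X̄ = 70.00 mm, Ȳ = 128.95 mm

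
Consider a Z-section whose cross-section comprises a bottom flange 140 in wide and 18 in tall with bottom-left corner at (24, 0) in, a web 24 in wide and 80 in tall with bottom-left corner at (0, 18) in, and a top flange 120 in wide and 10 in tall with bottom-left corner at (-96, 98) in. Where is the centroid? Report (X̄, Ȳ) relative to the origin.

Part | A | x̄ᵢ | ȳᵢ | A·x̄ᵢ | A·ȳᵢ
bottom flange | 2520.00 | 94.00 | 9.00 | 236880.00 | 22680.00
web | 1920.00 | 12.00 | 58.00 | 23040.00 | 111360.00
top flange | 1200.00 | -36.00 | 103.00 | -43200.00 | 123600.00
Σ | 5640.00 |  |  | 216720.00 | 257640.00
X̄ = 216720.00 / 5640.00 = 38.43 in
Ȳ = 257640.00 / 5640.00 = 45.68 in

X̄ = 38.43 in, Ȳ = 45.68 in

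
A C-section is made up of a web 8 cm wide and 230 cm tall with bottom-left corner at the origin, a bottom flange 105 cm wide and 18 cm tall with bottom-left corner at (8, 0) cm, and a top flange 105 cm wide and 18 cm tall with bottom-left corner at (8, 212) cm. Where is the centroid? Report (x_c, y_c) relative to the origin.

x_c = 42.00 cm, y_c = 115.00 cm

Part | A | x̄ᵢ | ȳᵢ | A·x̄ᵢ | A·ȳᵢ
web | 1840.00 | 4.00 | 115.00 | 7360.00 | 211600.00
bottom flange | 1890.00 | 60.50 | 9.00 | 114345.00 | 17010.00
top flange | 1890.00 | 60.50 | 221.00 | 114345.00 | 417690.00
Σ | 5620.00 |  |  | 236050.00 | 646300.00
x_c = 236050.00 / 5620.00 = 42.00 cm
y_c = 646300.00 / 5620.00 = 115.00 cm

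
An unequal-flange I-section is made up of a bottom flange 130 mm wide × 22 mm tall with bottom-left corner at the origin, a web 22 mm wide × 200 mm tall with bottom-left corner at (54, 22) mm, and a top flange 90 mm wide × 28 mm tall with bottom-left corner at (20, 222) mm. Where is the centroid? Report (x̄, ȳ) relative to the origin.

x̄ = 65.00 mm, ȳ = 118.91 mm

bottom flange: A = 130 × 22 = 2860.00, centroid at (65.00, 11.00).
web: A = 22 × 200 = 4400.00, centroid at (65.00, 122.00).
top flange: A = 90 × 28 = 2520.00, centroid at (65.00, 236.00).
ΣA = 9780.00 mm²
ΣAx̄ = (2860.00)(65.00) + (4400.00)(65.00) + (2520.00)(65.00) = 635700.00 mm³
ΣAȳ = (2860.00)(11.00) + (4400.00)(122.00) + (2520.00)(236.00) = 1162980.00 mm³
x̄ = 635700.00 / 9780.00 = 65.00 mm
ȳ = 1162980.00 / 9780.00 = 118.91 mm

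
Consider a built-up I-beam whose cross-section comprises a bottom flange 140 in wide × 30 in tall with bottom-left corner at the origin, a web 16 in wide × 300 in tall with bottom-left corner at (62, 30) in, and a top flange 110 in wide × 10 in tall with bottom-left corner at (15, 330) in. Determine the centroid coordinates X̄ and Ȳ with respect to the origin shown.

X̄ = 70.00 in, Ȳ = 128.27 in

bottom flange: A = 140 × 30 = 4200.00, centroid at (70.00, 15.00).
web: A = 16 × 300 = 4800.00, centroid at (70.00, 180.00).
top flange: A = 110 × 10 = 1100.00, centroid at (70.00, 335.00).
ΣA = 10100.00 in²
ΣAX̄ = (4200.00)(70.00) + (4800.00)(70.00) + (1100.00)(70.00) = 707000.00 in³
ΣAȲ = (4200.00)(15.00) + (4800.00)(180.00) + (1100.00)(335.00) = 1295500.00 in³
X̄ = 707000.00 / 10100.00 = 70.00 in
Ȳ = 1295500.00 / 10100.00 = 128.27 in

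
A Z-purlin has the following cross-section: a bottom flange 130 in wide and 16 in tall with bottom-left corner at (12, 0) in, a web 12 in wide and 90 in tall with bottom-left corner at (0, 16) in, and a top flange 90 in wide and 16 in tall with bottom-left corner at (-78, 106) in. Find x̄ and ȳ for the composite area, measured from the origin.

x̄ = 25.90 in, ȳ = 53.63 in

Part | A | x̄ᵢ | ȳᵢ | A·x̄ᵢ | A·ȳᵢ
bottom flange | 2080.00 | 77.00 | 8.00 | 160160.00 | 16640.00
web | 1080.00 | 6.00 | 61.00 | 6480.00 | 65880.00
top flange | 1440.00 | -33.00 | 114.00 | -47520.00 | 164160.00
Σ | 4600.00 |  |  | 119120.00 | 246680.00
x̄ = 119120.00 / 4600.00 = 25.90 in
ȳ = 246680.00 / 4600.00 = 53.63 in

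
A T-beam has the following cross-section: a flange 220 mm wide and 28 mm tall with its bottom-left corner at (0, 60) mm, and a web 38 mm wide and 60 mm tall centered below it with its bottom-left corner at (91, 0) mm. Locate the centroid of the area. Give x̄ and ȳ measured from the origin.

web: A = 38 × 60 = 2280.00, centroid at (110.00, 30.00).
flange: A = 220 × 28 = 6160.00, centroid at (110.00, 74.00).
ΣA = 8440.00 mm², ΣAx̄ = 928400.00 mm³, ΣAȳ = 524240.00 mm³.
x̄ = 928400.00/8440.00 = 110.00 mm; ȳ = 524240.00/8440.00 = 62.11 mm.

x̄ = 110.00 mm, ȳ = 62.11 mm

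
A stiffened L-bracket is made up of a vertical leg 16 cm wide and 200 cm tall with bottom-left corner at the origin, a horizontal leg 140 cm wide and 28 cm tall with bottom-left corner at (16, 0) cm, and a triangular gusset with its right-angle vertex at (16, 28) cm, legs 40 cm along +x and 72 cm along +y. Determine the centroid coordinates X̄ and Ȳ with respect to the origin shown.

X̄ = 47.31 cm, Ȳ = 52.54 cm

vertical leg: A = 16 × 200 = 3200.00, centroid at (8.00, 100.00).
horizontal leg: A = 140 × 28 = 3920.00, centroid at (86.00, 14.00).
gusset: A = ½·40·72 = 1440.00, centroid at (29.33, 52.00).
ΣA = 8560.00 cm²
ΣAX̄ = (3200.00)(8.00) + (3920.00)(86.00) + (1440.00)(29.33) = 404960.00 cm³
ΣAȲ = (3200.00)(100.00) + (3920.00)(14.00) + (1440.00)(52.00) = 449760.00 cm³
X̄ = 404960.00 / 8560.00 = 47.31 cm
Ȳ = 449760.00 / 8560.00 = 52.54 cm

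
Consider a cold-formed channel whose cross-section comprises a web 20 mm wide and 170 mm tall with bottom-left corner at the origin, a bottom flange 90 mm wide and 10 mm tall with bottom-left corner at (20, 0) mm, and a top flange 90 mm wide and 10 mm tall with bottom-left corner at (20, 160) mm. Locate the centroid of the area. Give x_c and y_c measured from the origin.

x_c = 29.04 mm, y_c = 85.00 mm

web: A = 20 × 170 = 3400.00, centroid at (10.00, 85.00).
bottom flange: A = 90 × 10 = 900.00, centroid at (65.00, 5.00).
top flange: A = 90 × 10 = 900.00, centroid at (65.00, 165.00).
ΣA = 5200.00 mm², ΣAx_c = 151000.00 mm³, ΣAy_c = 442000.00 mm³.
x_c = 151000.00/5200.00 = 29.04 mm; y_c = 442000.00/5200.00 = 85.00 mm.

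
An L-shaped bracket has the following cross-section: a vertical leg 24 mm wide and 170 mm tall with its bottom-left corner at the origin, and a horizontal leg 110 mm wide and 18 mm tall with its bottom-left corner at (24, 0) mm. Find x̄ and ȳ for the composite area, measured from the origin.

x̄ = 33.89 mm, ȳ = 60.17 mm

vertical leg: A = 24 × 170 = 4080.00, centroid at (12.00, 85.00).
horizontal leg: A = 110 × 18 = 1980.00, centroid at (79.00, 9.00).
ΣA = 6060.00 mm²
ΣAx̄ = (4080.00)(12.00) + (1980.00)(79.00) = 205380.00 mm³
ΣAȳ = (4080.00)(85.00) + (1980.00)(9.00) = 364620.00 mm³
x̄ = 205380.00 / 6060.00 = 33.89 mm
ȳ = 364620.00 / 6060.00 = 60.17 mm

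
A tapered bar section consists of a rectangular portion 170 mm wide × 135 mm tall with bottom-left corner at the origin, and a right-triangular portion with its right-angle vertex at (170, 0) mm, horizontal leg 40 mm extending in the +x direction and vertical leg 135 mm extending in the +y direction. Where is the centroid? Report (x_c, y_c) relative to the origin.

rectangular portion: A = 170 × 135 = 22950.00, centroid at (85.00, 67.50).
triangular portion: A = ½·40·135 = 2700.00, centroid at (183.33, 45.00).
ΣA = 25650.00 mm², ΣAx_c = 2445750.00 mm³, ΣAy_c = 1670625.00 mm³.
x_c = 2445750.00/25650.00 = 95.35 mm; y_c = 1670625.00/25650.00 = 65.13 mm.

x_c = 95.35 mm, y_c = 65.13 mm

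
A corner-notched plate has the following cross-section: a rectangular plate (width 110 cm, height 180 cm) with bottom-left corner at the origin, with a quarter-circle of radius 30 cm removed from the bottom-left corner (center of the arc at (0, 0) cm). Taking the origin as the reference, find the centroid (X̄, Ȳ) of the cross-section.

plate: A = 110 × 180 = 19800.00, centroid at (55.00, 90.00).
removed quarter-circle: A = −¼π·30² = -706.86, centroid at (12.73, 12.73).
ΣA = 19093.14 cm², ΣAX̄ = 1080000.00 cm³, ΣAȲ = 1773000.00 cm³.
X̄ = 1080000.00/19093.14 = 56.56 cm; Ȳ = 1773000.00/19093.14 = 92.86 cm.

X̄ = 56.56 cm, Ȳ = 92.86 cm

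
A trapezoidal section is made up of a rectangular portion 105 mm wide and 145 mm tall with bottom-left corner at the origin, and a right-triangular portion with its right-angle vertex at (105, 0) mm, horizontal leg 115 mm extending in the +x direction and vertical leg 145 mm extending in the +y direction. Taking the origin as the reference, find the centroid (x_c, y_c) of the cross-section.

rectangular portion: A = 105 × 145 = 15225.00, centroid at (52.50, 72.50).
triangular portion: A = ½·115·145 = 8337.50, centroid at (143.33, 48.33).
ΣA = 23562.50 mm²
ΣAx_c = (15225.00)(52.50) + (8337.50)(143.33) = 1994354.17 mm³
ΣAy_c = (15225.00)(72.50) + (8337.50)(48.33) = 1506791.67 mm³
x_c = 1994354.17 / 23562.50 = 84.64 mm
y_c = 1506791.67 / 23562.50 = 63.95 mm

x_c = 84.64 mm, y_c = 63.95 mm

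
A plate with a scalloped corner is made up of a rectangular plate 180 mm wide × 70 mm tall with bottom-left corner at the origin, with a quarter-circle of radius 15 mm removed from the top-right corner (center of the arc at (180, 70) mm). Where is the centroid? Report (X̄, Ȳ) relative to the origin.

plate: A = 180 × 70 = 12600.00, centroid at (90.00, 35.00).
removed quarter-circle: A = −¼π·15² = -176.71, centroid at (173.63, 63.63).
ΣA = 12423.29 mm²
ΣAX̄ = (12600.00)(90.00) + (-176.71)(173.63) = 1103316.37 mm³
ΣAȲ = (12600.00)(35.00) + (-176.71)(63.63) = 429754.98 mm³
X̄ = 1103316.37 / 12423.29 = 88.81 mm
Ȳ = 429754.98 / 12423.29 = 34.59 mm

X̄ = 88.81 mm, Ȳ = 34.59 mm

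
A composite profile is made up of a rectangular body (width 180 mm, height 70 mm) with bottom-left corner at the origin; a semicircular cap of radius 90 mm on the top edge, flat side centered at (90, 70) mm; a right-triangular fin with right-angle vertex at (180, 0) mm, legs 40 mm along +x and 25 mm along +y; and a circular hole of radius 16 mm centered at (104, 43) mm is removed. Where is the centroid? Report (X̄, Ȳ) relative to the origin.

rectangular body: A = 180 × 70 = 12600.00, centroid at (90.00, 35.00).
semicircular top: A = ½π·90² = 12723.45, centroid at (90.00, 108.20).
triangular fin: A = ½·40·25 = 500.00, centroid at (193.33, 8.33).
hole: A = −π·16² = -804.25, centroid at (104.00, 43.00).
ΣA = 25019.20 mm²
ΣAX̄ = (12600.00)(90.00) + (12723.45)(90.00) + (500.00)(193.33) + (-804.25)(104.00) = 2292135.43 mm³
ΣAȲ = (12600.00)(35.00) + (12723.45)(108.20) + (500.00)(8.33) + (-804.25)(43.00) = 1787225.53 mm³
X̄ = 2292135.43 / 25019.20 = 91.62 mm
Ȳ = 1787225.53 / 25019.20 = 71.43 mm

X̄ = 91.62 mm, Ȳ = 71.43 mm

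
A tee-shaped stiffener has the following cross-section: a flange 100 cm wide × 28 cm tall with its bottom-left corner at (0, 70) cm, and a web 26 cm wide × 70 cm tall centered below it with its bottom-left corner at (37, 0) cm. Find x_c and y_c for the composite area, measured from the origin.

x_c = 50.00 cm, y_c = 64.70 cm

Part | A | x̄ᵢ | ȳᵢ | A·x̄ᵢ | A·ȳᵢ
web | 1820.00 | 50.00 | 35.00 | 91000.00 | 63700.00
flange | 2800.00 | 50.00 | 84.00 | 140000.00 | 235200.00
Σ | 4620.00 |  |  | 231000.00 | 298900.00
x_c = 231000.00 / 4620.00 = 50.00 cm
y_c = 298900.00 / 4620.00 = 64.70 cm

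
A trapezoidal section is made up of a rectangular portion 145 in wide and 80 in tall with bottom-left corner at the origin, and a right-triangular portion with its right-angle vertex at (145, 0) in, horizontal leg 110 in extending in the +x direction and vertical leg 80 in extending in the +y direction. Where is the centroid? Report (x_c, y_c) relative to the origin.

rectangular portion: A = 145 × 80 = 11600.00, centroid at (72.50, 40.00).
triangular portion: A = ½·110·80 = 4400.00, centroid at (181.67, 26.67).
ΣA = 16000.00 in²
ΣAx_c = (11600.00)(72.50) + (4400.00)(181.67) = 1640333.33 in³
ΣAy_c = (11600.00)(40.00) + (4400.00)(26.67) = 581333.33 in³
x_c = 1640333.33 / 16000.00 = 102.52 in
y_c = 581333.33 / 16000.00 = 36.33 in

x_c = 102.52 in, y_c = 36.33 in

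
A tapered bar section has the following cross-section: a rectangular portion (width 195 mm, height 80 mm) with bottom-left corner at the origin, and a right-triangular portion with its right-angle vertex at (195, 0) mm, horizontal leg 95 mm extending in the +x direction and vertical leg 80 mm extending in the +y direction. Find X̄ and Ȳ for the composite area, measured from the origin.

Part | A | x̄ᵢ | ȳᵢ | A·x̄ᵢ | A·ȳᵢ
rectangular portion | 15600.00 | 97.50 | 40.00 | 1521000.00 | 624000.00
triangular portion | 3800.00 | 226.67 | 26.67 | 861333.33 | 101333.33
Σ | 19400.00 |  |  | 2382333.33 | 725333.33
X̄ = 2382333.33 / 19400.00 = 122.80 mm
Ȳ = 725333.33 / 19400.00 = 37.39 mm

X̄ = 122.80 mm, Ȳ = 37.39 mm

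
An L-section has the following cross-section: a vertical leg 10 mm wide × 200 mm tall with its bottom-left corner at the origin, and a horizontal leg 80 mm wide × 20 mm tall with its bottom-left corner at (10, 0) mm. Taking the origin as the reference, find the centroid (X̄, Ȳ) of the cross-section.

vertical leg: A = 10 × 200 = 2000.00, centroid at (5.00, 100.00).
horizontal leg: A = 80 × 20 = 1600.00, centroid at (50.00, 10.00).
ΣA = 3600.00 mm²
ΣAX̄ = (2000.00)(5.00) + (1600.00)(50.00) = 90000.00 mm³
ΣAȲ = (2000.00)(100.00) + (1600.00)(10.00) = 216000.00 mm³
X̄ = 90000.00 / 3600.00 = 25.00 mm
Ȳ = 216000.00 / 3600.00 = 60.00 mm

X̄ = 25.00 mm, Ȳ = 60.00 mm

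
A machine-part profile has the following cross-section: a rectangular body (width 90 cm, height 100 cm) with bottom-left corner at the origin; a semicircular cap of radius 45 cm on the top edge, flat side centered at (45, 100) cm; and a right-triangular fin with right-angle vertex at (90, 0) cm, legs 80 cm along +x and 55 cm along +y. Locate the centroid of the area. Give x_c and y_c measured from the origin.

x_c = 55.96 cm, y_c = 60.44 cm

rectangular body: A = 90 × 100 = 9000.00, centroid at (45.00, 50.00).
semicircular top: A = ½π·45² = 3180.86, centroid at (45.00, 119.10).
triangular fin: A = ½·80·55 = 2200.00, centroid at (116.67, 18.33).
ΣA = 14380.86 cm²
ΣAx_c = (9000.00)(45.00) + (3180.86)(45.00) + (2200.00)(116.67) = 804805.48 cm³
ΣAy_c = (9000.00)(50.00) + (3180.86)(119.10) + (2200.00)(18.33) = 869169.59 cm³
x_c = 804805.48 / 14380.86 = 55.96 cm
y_c = 869169.59 / 14380.86 = 60.44 cm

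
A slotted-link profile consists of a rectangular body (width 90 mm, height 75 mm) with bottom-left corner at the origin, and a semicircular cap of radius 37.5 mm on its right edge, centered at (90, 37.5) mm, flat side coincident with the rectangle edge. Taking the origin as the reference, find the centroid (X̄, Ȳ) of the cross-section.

rectangular body: A = 90 × 75 = 6750.00, centroid at (45.00, 37.50).
semicircular end: A = ½π·37.5² = 2208.93, centroid at (105.92, 37.50).
ΣA = 8958.93 mm²
ΣAX̄ = (6750.00)(45.00) + (2208.93)(105.92) = 537710.16 mm³
ΣAȲ = (6750.00)(37.50) + (2208.93)(37.50) = 335959.96 mm³
X̄ = 537710.16 / 8958.93 = 60.02 mm
Ȳ = 335959.96 / 8958.93 = 37.50 mm

X̄ = 60.02 mm, Ȳ = 37.50 mm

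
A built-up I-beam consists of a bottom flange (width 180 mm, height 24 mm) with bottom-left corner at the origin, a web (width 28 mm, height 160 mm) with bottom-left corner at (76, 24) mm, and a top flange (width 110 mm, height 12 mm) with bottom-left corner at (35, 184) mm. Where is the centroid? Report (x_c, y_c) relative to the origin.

x_c = 90.00 mm, y_c = 75.94 mm

Part | A | x̄ᵢ | ȳᵢ | A·x̄ᵢ | A·ȳᵢ
bottom flange | 4320.00 | 90.00 | 12.00 | 388800.00 | 51840.00
web | 4480.00 | 90.00 | 104.00 | 403200.00 | 465920.00
top flange | 1320.00 | 90.00 | 190.00 | 118800.00 | 250800.00
Σ | 10120.00 |  |  | 910800.00 | 768560.00
x_c = 910800.00 / 10120.00 = 90.00 mm
y_c = 768560.00 / 10120.00 = 75.94 mm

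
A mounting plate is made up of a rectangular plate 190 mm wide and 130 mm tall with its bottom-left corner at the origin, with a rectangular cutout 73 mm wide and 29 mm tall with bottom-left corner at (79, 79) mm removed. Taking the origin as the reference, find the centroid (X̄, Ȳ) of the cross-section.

X̄ = 93.08 mm, Ȳ = 62.33 mm

Part | A | x̄ᵢ | ȳᵢ | A·x̄ᵢ | A·ȳᵢ
plate | 24700.00 | 95.00 | 65.00 | 2346500.00 | 1605500.00
hole | -2117.00 | 115.50 | 93.50 | -244513.50 | -197939.50
Σ | 22583.00 |  |  | 2101986.50 | 1407560.50
X̄ = 2101986.50 / 22583.00 = 93.08 mm
Ȳ = 1407560.50 / 22583.00 = 62.33 mm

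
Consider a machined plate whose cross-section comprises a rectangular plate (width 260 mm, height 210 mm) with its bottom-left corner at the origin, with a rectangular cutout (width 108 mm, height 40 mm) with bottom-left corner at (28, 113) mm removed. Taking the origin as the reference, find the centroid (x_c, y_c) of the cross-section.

Part | A | x̄ᵢ | ȳᵢ | A·x̄ᵢ | A·ȳᵢ
plate | 54600.00 | 130.00 | 105.00 | 7098000.00 | 5733000.00
hole | -4320.00 | 82.00 | 133.00 | -354240.00 | -574560.00
Σ | 50280.00 |  |  | 6743760.00 | 5158440.00
x_c = 6743760.00 / 50280.00 = 134.12 mm
y_c = 5158440.00 / 50280.00 = 102.59 mm

x_c = 134.12 mm, y_c = 102.59 mm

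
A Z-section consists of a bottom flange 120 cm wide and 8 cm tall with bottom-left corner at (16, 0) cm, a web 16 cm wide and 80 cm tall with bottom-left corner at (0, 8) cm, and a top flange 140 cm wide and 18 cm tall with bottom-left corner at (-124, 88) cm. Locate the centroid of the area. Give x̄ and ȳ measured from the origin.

x̄ = -11.11 cm, ȳ = 65.07 cm

bottom flange: A = 120 × 8 = 960.00, centroid at (76.00, 4.00).
web: A = 16 × 80 = 1280.00, centroid at (8.00, 48.00).
top flange: A = 140 × 18 = 2520.00, centroid at (-54.00, 97.00).
ΣA = 4760.00 cm²
ΣAx̄ = (960.00)(76.00) + (1280.00)(8.00) + (2520.00)(-54.00) = -52880.00 cm³
ΣAȳ = (960.00)(4.00) + (1280.00)(48.00) + (2520.00)(97.00) = 309720.00 cm³
x̄ = -52880.00 / 4760.00 = -11.11 cm
ȳ = 309720.00 / 4760.00 = 65.07 cm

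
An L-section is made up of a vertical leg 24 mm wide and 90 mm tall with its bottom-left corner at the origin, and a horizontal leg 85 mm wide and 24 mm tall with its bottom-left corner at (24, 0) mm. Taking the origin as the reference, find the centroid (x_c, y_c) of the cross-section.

x_c = 38.47 mm, y_c = 28.97 mm

vertical leg: A = 24 × 90 = 2160.00, centroid at (12.00, 45.00).
horizontal leg: A = 85 × 24 = 2040.00, centroid at (66.50, 12.00).
ΣA = 4200.00 mm²
ΣAx_c = (2160.00)(12.00) + (2040.00)(66.50) = 161580.00 mm³
ΣAy_c = (2160.00)(45.00) + (2040.00)(12.00) = 121680.00 mm³
x_c = 161580.00 / 4200.00 = 38.47 mm
y_c = 121680.00 / 4200.00 = 28.97 mm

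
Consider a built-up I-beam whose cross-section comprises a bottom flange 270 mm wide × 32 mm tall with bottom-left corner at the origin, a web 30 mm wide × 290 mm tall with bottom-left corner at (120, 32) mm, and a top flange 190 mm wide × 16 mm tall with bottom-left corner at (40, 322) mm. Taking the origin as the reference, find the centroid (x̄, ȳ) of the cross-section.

bottom flange: A = 270 × 32 = 8640.00, centroid at (135.00, 16.00).
web: A = 30 × 290 = 8700.00, centroid at (135.00, 177.00).
top flange: A = 190 × 16 = 3040.00, centroid at (135.00, 330.00).
ΣA = 20380.00 mm²
ΣAx̄ = (8640.00)(135.00) + (8700.00)(135.00) + (3040.00)(135.00) = 2751300.00 mm³
ΣAȳ = (8640.00)(16.00) + (8700.00)(177.00) + (3040.00)(330.00) = 2681340.00 mm³
x̄ = 2751300.00 / 20380.00 = 135.00 mm
ȳ = 2681340.00 / 20380.00 = 131.57 mm

x̄ = 135.00 mm, ȳ = 131.57 mm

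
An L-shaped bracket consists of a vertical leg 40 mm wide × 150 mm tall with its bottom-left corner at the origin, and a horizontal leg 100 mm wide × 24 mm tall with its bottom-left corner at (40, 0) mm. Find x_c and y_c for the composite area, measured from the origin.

vertical leg: A = 40 × 150 = 6000.00, centroid at (20.00, 75.00).
horizontal leg: A = 100 × 24 = 2400.00, centroid at (90.00, 12.00).
ΣA = 8400.00 mm²
ΣAx_c = (6000.00)(20.00) + (2400.00)(90.00) = 336000.00 mm³
ΣAy_c = (6000.00)(75.00) + (2400.00)(12.00) = 478800.00 mm³
x_c = 336000.00 / 8400.00 = 40.00 mm
y_c = 478800.00 / 8400.00 = 57.00 mm

x_c = 40.00 mm, y_c = 57.00 mm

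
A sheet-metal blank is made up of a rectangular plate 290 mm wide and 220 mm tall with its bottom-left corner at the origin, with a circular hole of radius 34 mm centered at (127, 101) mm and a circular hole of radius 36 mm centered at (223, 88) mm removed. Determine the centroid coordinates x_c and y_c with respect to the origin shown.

plate: A = 290 × 220 = 63800.00, centroid at (145.00, 110.00).
hole 1: A = −π·34² = -3631.68, centroid at (127.00, 101.00).
hole 2: A = −π·36² = -4071.50, centroid at (223.00, 88.00).
ΣA = 56096.81 mm²
ΣAx_c = (63800.00)(145.00) + (-3631.68)(127.00) + (-4071.50)(223.00) = 7881831.09 mm³
ΣAy_c = (63800.00)(110.00) + (-3631.68)(101.00) + (-4071.50)(88.00) = 6292907.85 mm³
x_c = 7881831.09 / 56096.81 = 140.50 mm
y_c = 6292907.85 / 56096.81 = 112.18 mm

x_c = 140.50 mm, y_c = 112.18 mm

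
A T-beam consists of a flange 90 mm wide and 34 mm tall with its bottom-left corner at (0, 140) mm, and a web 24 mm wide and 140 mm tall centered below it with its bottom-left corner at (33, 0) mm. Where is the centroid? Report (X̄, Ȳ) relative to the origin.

web: A = 24 × 140 = 3360.00, centroid at (45.00, 70.00).
flange: A = 90 × 34 = 3060.00, centroid at (45.00, 157.00).
ΣA = 6420.00 mm², ΣAX̄ = 288900.00 mm³, ΣAȲ = 715620.00 mm³.
X̄ = 288900.00/6420.00 = 45.00 mm; Ȳ = 715620.00/6420.00 = 111.47 mm.

X̄ = 45.00 mm, Ȳ = 111.47 mm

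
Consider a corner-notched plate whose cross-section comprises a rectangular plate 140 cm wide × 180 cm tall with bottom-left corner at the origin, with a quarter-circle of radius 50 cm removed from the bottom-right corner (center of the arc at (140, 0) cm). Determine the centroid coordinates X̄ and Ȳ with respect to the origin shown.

plate: A = 140 × 180 = 25200.00, centroid at (70.00, 90.00).
removed quarter-circle: A = −¼π·50² = -1963.50, centroid at (118.78, 21.22).
ΣA = 23236.50 cm²
ΣAX̄ = (25200.00)(70.00) + (-1963.50)(118.78) = 1530777.31 cm³
ΣAȲ = (25200.00)(90.00) + (-1963.50)(21.22) = 2226333.33 cm³
X̄ = 1530777.31 / 23236.50 = 65.88 cm
Ȳ = 2226333.33 / 23236.50 = 95.81 cm

X̄ = 65.88 cm, Ȳ = 95.81 cm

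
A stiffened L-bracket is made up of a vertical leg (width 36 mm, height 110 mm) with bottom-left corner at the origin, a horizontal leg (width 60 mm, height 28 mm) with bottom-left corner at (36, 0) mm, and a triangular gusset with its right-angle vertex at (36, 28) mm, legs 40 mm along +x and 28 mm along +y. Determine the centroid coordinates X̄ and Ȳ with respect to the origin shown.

X̄ = 33.84 mm, Ȳ = 42.29 mm

Part | A | x̄ᵢ | ȳᵢ | A·x̄ᵢ | A·ȳᵢ
vertical leg | 3960.00 | 18.00 | 55.00 | 71280.00 | 217800.00
horizontal leg | 1680.00 | 66.00 | 14.00 | 110880.00 | 23520.00
gusset | 560.00 | 49.33 | 37.33 | 27626.67 | 20906.67
Σ | 6200.00 |  |  | 209786.67 | 262226.67
X̄ = 209786.67 / 6200.00 = 33.84 mm
Ȳ = 262226.67 / 6200.00 = 42.29 mm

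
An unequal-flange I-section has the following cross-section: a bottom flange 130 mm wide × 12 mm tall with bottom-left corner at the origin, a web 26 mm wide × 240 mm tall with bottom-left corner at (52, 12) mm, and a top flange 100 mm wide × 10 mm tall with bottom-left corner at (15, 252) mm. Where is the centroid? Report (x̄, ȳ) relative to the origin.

Part | A | x̄ᵢ | ȳᵢ | A·x̄ᵢ | A·ȳᵢ
bottom flange | 1560.00 | 65.00 | 6.00 | 101400.00 | 9360.00
web | 6240.00 | 65.00 | 132.00 | 405600.00 | 823680.00
top flange | 1000.00 | 65.00 | 257.00 | 65000.00 | 257000.00
Σ | 8800.00 |  |  | 572000.00 | 1090040.00
x̄ = 572000.00 / 8800.00 = 65.00 mm
ȳ = 1090040.00 / 8800.00 = 123.87 mm

x̄ = 65.00 mm, ȳ = 123.87 mm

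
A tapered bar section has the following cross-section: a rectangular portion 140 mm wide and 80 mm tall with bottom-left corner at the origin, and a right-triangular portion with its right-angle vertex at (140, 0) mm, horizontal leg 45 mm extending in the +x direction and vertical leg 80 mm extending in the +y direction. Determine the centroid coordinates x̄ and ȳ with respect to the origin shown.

rectangular portion: A = 140 × 80 = 11200.00, centroid at (70.00, 40.00).
triangular portion: A = ½·45·80 = 1800.00, centroid at (155.00, 26.67).
ΣA = 13000.00 mm²
ΣAx̄ = (11200.00)(70.00) + (1800.00)(155.00) = 1063000.00 mm³
ΣAȳ = (11200.00)(40.00) + (1800.00)(26.67) = 496000.00 mm³
x̄ = 1063000.00 / 13000.00 = 81.77 mm
ȳ = 496000.00 / 13000.00 = 38.15 mm

x̄ = 81.77 mm, ȳ = 38.15 mm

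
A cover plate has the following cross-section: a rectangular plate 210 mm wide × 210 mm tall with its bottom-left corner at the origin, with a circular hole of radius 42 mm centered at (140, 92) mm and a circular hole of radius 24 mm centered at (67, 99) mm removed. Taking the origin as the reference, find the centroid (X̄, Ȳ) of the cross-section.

plate: A = 210 × 210 = 44100.00, centroid at (105.00, 105.00).
hole 1: A = −π·42² = -5541.77, centroid at (140.00, 92.00).
hole 2: A = −π·24² = -1809.56, centroid at (67.00, 99.00).
ΣA = 36748.67 mm²
ΣAX̄ = (44100.00)(105.00) + (-5541.77)(140.00) + (-1809.56)(67.00) = 3733411.93 mm³
ΣAȲ = (44100.00)(105.00) + (-5541.77)(92.00) + (-1809.56)(99.00) = 3941511.03 mm³
X̄ = 3733411.93 / 36748.67 = 101.59 mm
Ȳ = 3941511.03 / 36748.67 = 107.26 mm

X̄ = 101.59 mm, Ȳ = 107.26 mm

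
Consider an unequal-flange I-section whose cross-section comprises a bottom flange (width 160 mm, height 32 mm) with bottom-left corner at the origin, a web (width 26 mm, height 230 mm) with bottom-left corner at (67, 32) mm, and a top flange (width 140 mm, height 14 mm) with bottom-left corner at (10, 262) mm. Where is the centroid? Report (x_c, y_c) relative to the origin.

x_c = 80.00 mm, y_c = 113.95 mm

bottom flange: A = 160 × 32 = 5120.00, centroid at (80.00, 16.00).
web: A = 26 × 230 = 5980.00, centroid at (80.00, 147.00).
top flange: A = 140 × 14 = 1960.00, centroid at (80.00, 269.00).
ΣA = 13060.00 mm², ΣAx_c = 1044800.00 mm³, ΣAy_c = 1488220.00 mm³.
x_c = 1044800.00/13060.00 = 80.00 mm; y_c = 1488220.00/13060.00 = 113.95 mm.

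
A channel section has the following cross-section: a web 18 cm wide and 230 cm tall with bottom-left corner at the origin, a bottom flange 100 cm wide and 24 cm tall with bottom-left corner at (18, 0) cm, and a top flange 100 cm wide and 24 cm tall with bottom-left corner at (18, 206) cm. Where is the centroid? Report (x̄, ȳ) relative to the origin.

x̄ = 40.68 cm, ȳ = 115.00 cm

web: A = 18 × 230 = 4140.00, centroid at (9.00, 115.00).
bottom flange: A = 100 × 24 = 2400.00, centroid at (68.00, 12.00).
top flange: A = 100 × 24 = 2400.00, centroid at (68.00, 218.00).
ΣA = 8940.00 cm²
ΣAx̄ = (4140.00)(9.00) + (2400.00)(68.00) + (2400.00)(68.00) = 363660.00 cm³
ΣAȳ = (4140.00)(115.00) + (2400.00)(12.00) + (2400.00)(218.00) = 1028100.00 cm³
x̄ = 363660.00 / 8940.00 = 40.68 cm
ȳ = 1028100.00 / 8940.00 = 115.00 cm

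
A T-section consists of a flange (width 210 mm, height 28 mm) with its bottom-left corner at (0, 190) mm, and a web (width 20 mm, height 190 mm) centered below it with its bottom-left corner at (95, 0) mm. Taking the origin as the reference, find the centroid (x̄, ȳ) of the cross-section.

Part | A | x̄ᵢ | ȳᵢ | A·x̄ᵢ | A·ȳᵢ
web | 3800.00 | 105.00 | 95.00 | 399000.00 | 361000.00
flange | 5880.00 | 105.00 | 204.00 | 617400.00 | 1199520.00
Σ | 9680.00 |  |  | 1016400.00 | 1560520.00
x̄ = 1016400.00 / 9680.00 = 105.00 mm
ȳ = 1560520.00 / 9680.00 = 161.21 mm

x̄ = 105.00 mm, ȳ = 161.21 mm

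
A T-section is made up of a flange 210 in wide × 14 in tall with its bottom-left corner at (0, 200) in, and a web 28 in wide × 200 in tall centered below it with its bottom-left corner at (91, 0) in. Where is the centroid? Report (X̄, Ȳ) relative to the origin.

X̄ = 105.00 in, Ȳ = 136.84 in

Part | A | x̄ᵢ | ȳᵢ | A·x̄ᵢ | A·ȳᵢ
web | 5600.00 | 105.00 | 100.00 | 588000.00 | 560000.00
flange | 2940.00 | 105.00 | 207.00 | 308700.00 | 608580.00
Σ | 8540.00 |  |  | 896700.00 | 1168580.00
X̄ = 896700.00 / 8540.00 = 105.00 in
Ȳ = 1168580.00 / 8540.00 = 136.84 in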